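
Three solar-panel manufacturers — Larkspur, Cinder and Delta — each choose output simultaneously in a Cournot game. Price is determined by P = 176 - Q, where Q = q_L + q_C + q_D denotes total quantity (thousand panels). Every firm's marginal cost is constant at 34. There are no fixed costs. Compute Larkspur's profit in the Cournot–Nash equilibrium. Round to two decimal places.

1260.25

Each firm earns π_i = (176 - Q)q_i - 34q_i.
Setting ∂π_i/∂q_i = 0 with rivals' quantities fixed: 142 - 2q_i - Σ_{j≠i} q_j = 0.
With identical firms every q_j equals q_i, so Σ_{j≠i} q_j = 2q_i and 142 = 4q_i, giving q_i = 71/2.
Price P = 176 - 213/2 = 139/2.
Larkspur's profit: (139/2 - 34)·(71/2) = 1260.2500.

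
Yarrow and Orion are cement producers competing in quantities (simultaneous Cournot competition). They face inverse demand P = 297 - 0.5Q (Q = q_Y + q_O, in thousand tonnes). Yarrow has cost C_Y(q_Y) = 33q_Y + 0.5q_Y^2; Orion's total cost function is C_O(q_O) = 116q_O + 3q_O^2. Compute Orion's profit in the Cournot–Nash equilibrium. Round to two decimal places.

Yarrow's profit: π_Y = (297 - 0.5Q)q_Y - (33q_Y + (1/2)q_Y²). Setting ∂π_Y/∂q_Y = 0: 264 - 2q_Y - (1/2)(q_O) = 0.
Orion's profit: π_O = (297 - 0.5Q)q_O - (116q_O + 3q_O²). Setting ∂π_O/∂q_O = 0: 181 - 7q_O - (1/2)(q_Y) = 0.
So q_Y = (264 - (1/2)q_O)/2 and q_O = (181 - (1/2)q_Y)/7.
Substituting one into the other gives q_Y = 1406/11 and q_O = 184/11.
Price P = 297 - (1/2)·(1590/11) = 224.7273.
Orion's profit: 224.7273·(184/11) - 116·(184/11) - 3(184/11)² = 979.3058.

979.31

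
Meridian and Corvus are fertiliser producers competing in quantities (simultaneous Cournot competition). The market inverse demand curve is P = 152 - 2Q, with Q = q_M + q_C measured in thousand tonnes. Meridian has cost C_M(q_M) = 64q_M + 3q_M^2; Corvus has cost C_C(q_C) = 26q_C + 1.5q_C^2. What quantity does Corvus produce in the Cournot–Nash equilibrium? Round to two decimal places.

Meridian's profit: π_M = (152 - 2Q)q_M - (64q_M + 3q_M²). Setting ∂π_M/∂q_M = 0: 88 - 10q_M - 2(q_C) = 0.
Corvus's first-order condition: 126 - 7q_C - 2(q_M) = 0.
So q_M = (88 - 2q_C)/10 and q_C = (126 - 2q_M)/7.
Substituting one into the other gives q_M = 182/33 and q_C = 542/33.

16.42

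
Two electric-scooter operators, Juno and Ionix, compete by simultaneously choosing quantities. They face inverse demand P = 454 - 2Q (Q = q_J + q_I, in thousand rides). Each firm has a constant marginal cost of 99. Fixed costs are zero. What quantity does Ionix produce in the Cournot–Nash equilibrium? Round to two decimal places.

59.17

A representative firm's profit is π_i = q_i(454 - 2Q) - 99q_i.
First-order condition (treating rivals' output as given): 355 - 4q_i - 2q_j = 0.
With identical firms every q_j equals q_i, so q_j = q_i and 355 = 6q_i, giving q_i = 355/6.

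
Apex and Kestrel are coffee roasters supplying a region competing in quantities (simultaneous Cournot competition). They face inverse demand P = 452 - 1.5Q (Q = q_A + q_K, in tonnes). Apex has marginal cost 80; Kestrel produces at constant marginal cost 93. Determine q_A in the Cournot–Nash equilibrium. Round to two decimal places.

Apex's profit: π_A = (452 - 1.5Q)q_A - (80q_A). Setting ∂π_A/∂q_A = 0: 372 - 3q_A - (3/2)(q_K) = 0.
Kestrel's first-order condition: 359 - 3q_K - (3/2)(q_A) = 0.
So q_A = (372 - (3/2)q_K)/3 and q_K = (359 - (3/2)q_A)/3.
Substituting one into the other gives q_A = 770/9 and q_K = 692/9.

85.56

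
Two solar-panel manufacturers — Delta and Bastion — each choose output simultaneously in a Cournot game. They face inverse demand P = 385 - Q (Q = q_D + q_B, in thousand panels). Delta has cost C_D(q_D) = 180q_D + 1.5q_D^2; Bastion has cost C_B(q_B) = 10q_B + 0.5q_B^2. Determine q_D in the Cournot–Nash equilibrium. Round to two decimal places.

17.14

Delta's profit: π_D = (385 - Q)q_D - (180q_D + (3/2)q_D²). Setting ∂π_D/∂q_D = 0: 205 - 5q_D - (q_B) = 0.
Bastion's profit: π_B = (385 - Q)q_B - (10q_B + (1/2)q_B²). Setting ∂π_B/∂q_B = 0: 375 - 3q_B - (q_D) = 0.
Best responses: q_D = (205 - q_B)/5, q_B = (375 - q_D)/3.
Substituting one into the other gives q_D = 120/7 and q_B = 835/7.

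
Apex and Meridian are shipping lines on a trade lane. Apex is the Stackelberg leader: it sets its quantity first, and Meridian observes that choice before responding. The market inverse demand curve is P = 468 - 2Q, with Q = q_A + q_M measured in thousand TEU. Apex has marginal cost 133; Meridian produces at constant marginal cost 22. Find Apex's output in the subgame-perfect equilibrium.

The follower Meridian best-responds to any q_A: π_M = (468 - 2Q)q_M - 22q_M.
∂π_M/∂q_M = 446 - 2q_A - 4q_M = 0 gives the reaction function q_M = (446 - 2q_A)/4.
The leader anticipates this reaction. Substituting into P = 468 - 2Q gives P = 245 - q_A, so π_A = (245 - q_A)q_A - 133q_A.
The leader's first-order condition 112 - 2q_A = 0 yields q_A = 56.
Then q_M = (446 - 2·56)/4 = 167/2.

56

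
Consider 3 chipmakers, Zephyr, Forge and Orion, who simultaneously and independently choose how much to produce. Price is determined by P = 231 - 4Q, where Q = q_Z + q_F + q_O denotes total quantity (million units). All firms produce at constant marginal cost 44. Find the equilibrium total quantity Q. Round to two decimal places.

Each firm earns π_i = (231 - 4Q)q_i - 44q_i.
First-order condition (treating rivals' output as given): 187 - 8q_i - 4·Σ_{j≠i} q_j = 0.
With identical firms every q_j equals q_i, so Σ_{j≠i} q_j = 2q_i and 187 = 16q_i, giving q_i = 187/16.
Total output Q = 187/16 + 187/16 + 187/16 = 561/16.

35.06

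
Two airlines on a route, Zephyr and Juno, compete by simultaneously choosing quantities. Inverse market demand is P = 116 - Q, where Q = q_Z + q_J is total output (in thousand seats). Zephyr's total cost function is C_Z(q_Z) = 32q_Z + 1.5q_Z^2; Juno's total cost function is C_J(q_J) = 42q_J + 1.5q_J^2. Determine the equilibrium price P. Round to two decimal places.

89.67

Zephyr's profit: π_Z = (116 - Q)q_Z - (32q_Z + (3/2)q_Z²). Setting ∂π_Z/∂q_Z = 0: 84 - 5q_Z - (q_J) = 0.
Juno's profit: π_J = (116 - Q)q_J - (42q_J + (3/2)q_J²). Setting ∂π_J/∂q_J = 0: 74 - 5q_J - (q_Z) = 0.
Rearranging gives the reaction functions q_Z = (84 - q_J)/5 and q_J = (74 - q_Z)/5.
Solving the pair: q_Z = 173/12, q_J = 143/12.
Total output Q = 79/3, so price P = 116 - 79/3 = 269/3.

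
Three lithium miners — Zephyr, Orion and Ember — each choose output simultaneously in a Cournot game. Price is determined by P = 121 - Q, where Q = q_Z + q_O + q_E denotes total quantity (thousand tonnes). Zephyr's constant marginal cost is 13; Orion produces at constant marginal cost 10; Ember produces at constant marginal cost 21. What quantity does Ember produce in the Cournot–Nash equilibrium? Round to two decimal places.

20.25

Zephyr's profit: π_Z = (121 - Q)q_Z - (13q_Z). Setting ∂π_Z/∂q_Z = 0: 108 - 2q_Z - (q_O + q_E) = 0.
Orion's profit: π_O = (121 - Q)q_O - (10q_O). Setting ∂π_O/∂q_O = 0: 111 - 2q_O - (q_Z + q_E) = 0.
Ember's profit: π_E = (121 - Q)q_E - (21q_E). Setting ∂π_E/∂q_E = 0: 100 - 2q_E - (q_Z + q_O) = 0.
Adding the 3 conditions: 319 − 2Q − 2Q = 0, i.e. Q = 319/4.
Back-substituting: q_Z = (108 − 319/4) = 113/4, q_O = (111 − 319/4) = 125/4, q_E = (100 − 319/4) = 81/4.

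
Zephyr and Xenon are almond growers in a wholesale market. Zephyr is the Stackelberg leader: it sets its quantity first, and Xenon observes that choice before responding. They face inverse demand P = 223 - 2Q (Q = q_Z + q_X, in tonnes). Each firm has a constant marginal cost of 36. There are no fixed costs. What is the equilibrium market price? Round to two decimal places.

Solve by backward induction. Given q_Z, the follower Xenon maximises π_X = (223 - 2q_Z - 2q_X)q_X - 36q_X.
Follower FOC: 187 - 2q_Z - 4q_X = 0, so q_X(q_Z) = (187 - 2q_Z)/4.
The leader anticipates this reaction. Substituting into P = 223 - 2Q gives P = 259/2 - q_Z, so π_Z = (259/2 - q_Z)q_Z - 36q_Z.
Leader FOC: 187/2 - 2q_Z = 0, so q_Z = 187/4.
Then q_X = (187 - 2·(187/4))/4 = 187/8.
Total output Q = 561/8, so price P = 223 - 2·(561/8) = 331/4.

82.75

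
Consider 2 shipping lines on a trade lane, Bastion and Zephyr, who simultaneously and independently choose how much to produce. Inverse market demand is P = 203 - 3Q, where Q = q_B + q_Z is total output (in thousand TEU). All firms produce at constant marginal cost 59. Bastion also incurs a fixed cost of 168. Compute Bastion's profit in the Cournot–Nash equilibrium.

600

Each firm earns π_i = (203 - 3Q)q_i - 59q_i.
Setting ∂π_i/∂q_i = 0 with rivals' quantities fixed: 144 - 6q_i - 3q_j = 0.
By symmetry each firm produces the same amount; substituting q_j = q_i yields q_i = 144/9 = 16.
Price P = 203 - 3·32 = 107.
Bastion's profit: (107 - 59)·16 - 168 = 600.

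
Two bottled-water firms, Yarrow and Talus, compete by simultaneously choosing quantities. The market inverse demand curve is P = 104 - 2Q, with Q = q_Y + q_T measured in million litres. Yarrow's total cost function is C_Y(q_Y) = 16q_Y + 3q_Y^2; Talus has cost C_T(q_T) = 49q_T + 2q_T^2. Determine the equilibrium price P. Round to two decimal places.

Yarrow's profit: π_Y = (104 - 2Q)q_Y - (16q_Y + 3q_Y²). Setting ∂π_Y/∂q_Y = 0: 88 - 10q_Y - 2(q_T) = 0.
Talus's first-order condition: 55 - 8q_T - 2(q_Y) = 0.
So q_Y = (88 - 2q_T)/10 and q_T = (55 - 2q_Y)/8.
Substituting one into the other gives q_Y = 297/38 and q_T = 187/38.
Total output Q = 242/19, so price P = 104 - 2·(242/19) = 1492/19.

78.53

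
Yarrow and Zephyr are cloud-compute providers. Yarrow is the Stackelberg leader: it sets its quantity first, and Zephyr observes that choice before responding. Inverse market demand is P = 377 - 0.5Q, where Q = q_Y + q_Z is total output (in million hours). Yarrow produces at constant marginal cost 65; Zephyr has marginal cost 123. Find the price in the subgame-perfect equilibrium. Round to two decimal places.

The follower Zephyr best-responds to any q_Y: π_Z = (377 - 0.5Q)q_Z - 123q_Z.
Follower FOC: 254 - (1/2)q_Y - q_Z = 0, so q_Z(q_Y) = (254 - (1/2)q_Y).
Yarrow substitutes q_Z(q_Y) into its own profit: π_Y = q_Y(377 - (1/2)q_Y - (254 - (1/2)q_Y)/2) - 65q_Y = (250 - (1/4)q_Y)q_Y - 65q_Y.
Maximising: ∂π_Y/∂q_Y = 185 - (1/2)q_Y = 0, giving q_Y = 370.
Then q_Z = (254 - (1/2)·370) = 69.
Total output Q = 439, so price P = 377 - (1/2)·439 = 315/2.

157.50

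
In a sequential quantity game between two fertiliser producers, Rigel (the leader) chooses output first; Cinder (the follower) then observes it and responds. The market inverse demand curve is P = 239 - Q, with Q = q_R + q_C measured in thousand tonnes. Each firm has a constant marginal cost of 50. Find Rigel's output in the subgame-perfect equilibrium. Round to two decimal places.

Solve by backward induction. Given q_R, the follower Cinder maximises π_C = (239 - q_R - q_C)q_C - 50q_C.
Setting the follower's marginal profit to zero, 189 - q_R - 2q_C = 0, i.e. q_C = (189 - q_R)/2.
Rigel substitutes q_C(q_R) into its own profit: π_R = q_R(239 - q_R - (189 - q_R)/2) - 50q_R = (289/2 - (1/2)q_R)q_R - 50q_R.
The leader's first-order condition 189/2 - q_R = 0 yields q_R = 189/2.
Then q_C = (189 - 189/2)/2 = 189/4.

94.50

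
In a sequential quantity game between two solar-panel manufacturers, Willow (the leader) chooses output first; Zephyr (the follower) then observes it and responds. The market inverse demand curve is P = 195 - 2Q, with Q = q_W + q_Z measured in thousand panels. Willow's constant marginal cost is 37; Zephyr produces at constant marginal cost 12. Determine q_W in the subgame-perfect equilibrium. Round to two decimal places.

The follower Zephyr best-responds to any q_W: π_Z = (195 - 2Q)q_Z - 12q_Z.
Setting the follower's marginal profit to zero, 183 - 2q_W - 4q_Z = 0, i.e. q_Z = (183 - 2q_W)/4.
Willow substitutes q_Z(q_W) into its own profit: π_W = q_W(195 - 2q_W - (183 - 2q_W)/2) - 37q_W = (207/2 - q_W)q_W - 37q_W.
Leader FOC: 133/2 - 2q_W = 0, so q_W = 133/4.
Then q_Z = (183 - 2·(133/4))/4 = 233/8.

33.25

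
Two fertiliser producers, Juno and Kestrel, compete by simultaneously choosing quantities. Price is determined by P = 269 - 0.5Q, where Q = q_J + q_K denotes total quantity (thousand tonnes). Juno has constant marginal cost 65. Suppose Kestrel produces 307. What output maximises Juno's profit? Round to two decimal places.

50.50

With the rival's output fixed at 307, Juno's profit is π_J = (269 - (1/2)·307 - (1/2)q_J)q_J - (65q_J) = (231/2 - (1/2)q_J)q_J - (65q_J).
∂π_J/∂q_J = 101/2 - q_J = 0, so q_J = 101/2.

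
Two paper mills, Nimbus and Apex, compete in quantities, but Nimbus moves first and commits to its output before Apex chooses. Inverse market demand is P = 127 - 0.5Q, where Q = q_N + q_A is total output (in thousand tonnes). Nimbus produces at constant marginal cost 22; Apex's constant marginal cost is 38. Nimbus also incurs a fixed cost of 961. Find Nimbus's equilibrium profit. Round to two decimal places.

The follower Apex best-responds to any q_N: π_A = (127 - 0.5Q)q_A - 38q_A.
Setting the follower's marginal profit to zero, 89 - (1/2)q_N - q_A = 0, i.e. q_A = (89 - (1/2)q_N).
Nimbus substitutes q_A(q_N) into its own profit: π_N = q_N(127 - (1/2)q_N - (89 - (1/2)q_N)/2) - 22q_N = (165/2 - (1/4)q_N)q_N - 22q_N.
Maximising: ∂π_N/∂q_N = 121/2 - (1/2)q_N = 0, giving q_N = 121.
Then q_A = (89 - (1/2)·121) = 57/2.
Price P = 127 - (1/2)·(299/2) = 209/4.
Nimbus's profit: (209/4 - 22)·121 - 961 = 2699.2500.

2699.25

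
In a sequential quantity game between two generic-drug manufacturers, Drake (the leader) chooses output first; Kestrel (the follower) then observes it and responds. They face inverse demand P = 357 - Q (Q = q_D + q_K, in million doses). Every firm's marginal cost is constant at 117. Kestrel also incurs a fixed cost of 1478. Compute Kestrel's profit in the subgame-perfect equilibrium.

Solve by backward induction. Given q_D, the follower Kestrel maximises π_K = (357 - q_D - q_K)q_K - 117q_K.
Follower FOC: 240 - q_D - 2q_K = 0, so q_K(q_D) = (240 - q_D)/2.
Drake substitutes q_K(q_D) into its own profit: π_D = q_D(357 - q_D - (240 - q_D)/2) - 117q_D = (237 - (1/2)q_D)q_D - 117q_D.
Maximising: ∂π_D/∂q_D = 120 - q_D = 0, giving q_D = 120.
Then q_K = (240 - 120)/2 = 60.
Price P = 357 - 180 = 177.
Kestrel's profit: (177 - 117)·60 - 1478 = 2122.

2122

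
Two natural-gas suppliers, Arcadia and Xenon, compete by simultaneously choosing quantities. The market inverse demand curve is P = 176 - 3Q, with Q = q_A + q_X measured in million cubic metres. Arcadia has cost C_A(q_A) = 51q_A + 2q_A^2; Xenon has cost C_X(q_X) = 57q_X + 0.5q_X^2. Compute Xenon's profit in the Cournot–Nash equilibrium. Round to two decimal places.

Arcadia's profit: π_A = (176 - 3Q)q_A - (51q_A + 2q_A²). Setting ∂π_A/∂q_A = 0: 125 - 10q_A - 3(q_X) = 0.
Xenon's first-order condition: 119 - 7q_X - 3(q_A) = 0.
Best responses: q_A = (125 - 3q_X)/10, q_X = (119 - 3q_A)/7.
Solving the pair: q_A = 518/61, q_X = 815/61.
Price P = 176 - 3·(1333/61) = 110.4426.
Xenon's profit: 110.4426·(815/61) - 57·(815/61) - (1/2)(815/61)² = 624.7749.

624.77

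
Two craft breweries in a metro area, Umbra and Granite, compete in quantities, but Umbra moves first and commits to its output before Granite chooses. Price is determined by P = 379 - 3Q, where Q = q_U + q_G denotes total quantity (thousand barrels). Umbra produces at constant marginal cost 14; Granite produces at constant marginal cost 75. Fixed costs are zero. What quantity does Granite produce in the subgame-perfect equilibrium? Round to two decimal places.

Solve by backward induction. Given q_U, the follower Granite maximises π_G = (379 - 3q_U - 3q_G)q_G - 75q_G.
Follower FOC: 304 - 3q_U - 6q_G = 0, so q_G(q_U) = (304 - 3q_U)/6.
The leader anticipates this reaction. Substituting into P = 379 - 3Q gives P = 227 - (3/2)q_U, so π_U = (227 - (3/2)q_U)q_U - 14q_U.
The leader's first-order condition 213 - 3q_U = 0 yields q_U = 71.
Then q_G = (304 - 3·71)/6 = 91/6.

15.17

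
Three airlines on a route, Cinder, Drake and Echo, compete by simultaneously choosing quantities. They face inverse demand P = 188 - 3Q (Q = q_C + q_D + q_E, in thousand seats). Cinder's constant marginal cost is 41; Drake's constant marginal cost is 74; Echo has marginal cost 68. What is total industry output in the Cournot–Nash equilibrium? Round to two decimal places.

Cinder's profit: π_C = (188 - 3Q)q_C - (41q_C). Setting ∂π_C/∂q_C = 0: 147 - 6q_C - 3(q_D + q_E) = 0.
Drake's profit: π_D = (188 - 3Q)q_D - (74q_D). Setting ∂π_D/∂q_D = 0: 114 - 6q_D - 3(q_C + q_E) = 0.
Echo's first-order condition: 120 - 6q_E - 3(q_C + q_D) = 0.
Summing all 3 equations gives 381 − 12Q = 0, hence Q = 127/4.
Back-substituting: q_C = (147 − 381/4)/3 = 69/4, q_D = (114 − 381/4)/3 = 25/4, q_E = (120 − 381/4)/3 = 33/4.
Total output Q = 69/4 + 25/4 + 33/4 = 127/4.

31.75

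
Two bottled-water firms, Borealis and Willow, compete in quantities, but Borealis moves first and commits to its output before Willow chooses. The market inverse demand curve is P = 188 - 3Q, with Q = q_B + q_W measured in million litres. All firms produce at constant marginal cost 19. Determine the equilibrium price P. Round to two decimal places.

61.25

The follower Willow best-responds to any q_B: π_W = (188 - 3Q)q_W - 19q_W.
Follower FOC: 169 - 3q_B - 6q_W = 0, so q_W(q_B) = (169 - 3q_B)/6.
The leader anticipates this reaction. Substituting into P = 188 - 3Q gives P = 207/2 - (3/2)q_B, so π_B = (207/2 - (3/2)q_B)q_B - 19q_B.
Maximising: ∂π_B/∂q_B = 169/2 - 3q_B = 0, giving q_B = 169/6.
Then q_W = (169 - 3·(169/6))/6 = 169/12.
Total output Q = 169/4, so price P = 188 - 3·(169/4) = 245/4.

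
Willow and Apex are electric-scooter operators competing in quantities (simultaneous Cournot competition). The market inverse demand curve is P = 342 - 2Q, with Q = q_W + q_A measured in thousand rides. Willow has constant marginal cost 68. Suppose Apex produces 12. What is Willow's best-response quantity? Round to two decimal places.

With the rival's output fixed at 12, Willow's profit is π_W = (342 - 2·12 - 2q_W)q_W - (68q_W) = (318 - 2q_W)q_W - (68q_W).
∂π_W/∂q_W = 250 - 4q_W = 0, so q_W = 125/2.

62.50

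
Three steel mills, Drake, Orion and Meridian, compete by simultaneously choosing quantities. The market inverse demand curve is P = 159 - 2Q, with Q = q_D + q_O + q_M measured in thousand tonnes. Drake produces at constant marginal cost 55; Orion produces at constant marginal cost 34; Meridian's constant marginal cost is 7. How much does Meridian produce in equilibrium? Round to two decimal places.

28.38

Drake's profit: π_D = (159 - 2Q)q_D - (55q_D). Setting ∂π_D/∂q_D = 0: 104 - 4q_D - 2(q_O + q_M) = 0.
Orion's first-order condition: 125 - 4q_O - 2(q_D + q_M) = 0.
Meridian's first-order condition: 152 - 4q_M - 2(q_D + q_O) = 0.
Adding the 3 conditions: 381 − 4Q − 4Q = 0, i.e. Q = 381/8.
Back-substituting: q_D = (104 − 381/4)/2 = 35/8, q_O = (125 − 381/4)/2 = 119/8, q_M = (152 − 381/4)/2 = 227/8.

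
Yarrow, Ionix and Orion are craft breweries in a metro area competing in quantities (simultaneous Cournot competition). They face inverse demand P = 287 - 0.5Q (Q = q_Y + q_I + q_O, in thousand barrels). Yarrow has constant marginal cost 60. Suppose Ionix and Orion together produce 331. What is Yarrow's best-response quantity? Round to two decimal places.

61.50

With rivals' combined output fixed at 331, Yarrow's profit is π_Y = (287 - (1/2)·331 - (1/2)q_Y)q_Y - (60q_Y) = (243/2 - (1/2)q_Y)q_Y - (60q_Y).
∂π_Y/∂q_Y = 123/2 - q_Y = 0, so q_Y = 123/2.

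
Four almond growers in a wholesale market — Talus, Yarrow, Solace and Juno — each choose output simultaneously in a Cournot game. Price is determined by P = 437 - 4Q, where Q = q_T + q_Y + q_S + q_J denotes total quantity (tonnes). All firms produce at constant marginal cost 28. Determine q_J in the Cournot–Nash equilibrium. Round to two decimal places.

Each firm earns π_i = (437 - 4Q)q_i - 28q_i.
Setting ∂π_i/∂q_i = 0 with rivals' quantities fixed: 409 - 8q_i - 4·Σ_{j≠i} q_j = 0.
With identical firms every q_j equals q_i, so Σ_{j≠i} q_j = 3q_i and 409 = 20q_i, giving q_i = 409/20.

20.45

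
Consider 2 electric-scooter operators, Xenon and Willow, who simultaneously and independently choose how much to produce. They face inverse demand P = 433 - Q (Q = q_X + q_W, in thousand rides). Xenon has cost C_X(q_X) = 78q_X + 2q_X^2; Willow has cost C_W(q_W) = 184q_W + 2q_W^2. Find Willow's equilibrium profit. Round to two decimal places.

Xenon's profit: π_X = (433 - Q)q_X - (78q_X + 2q_X²). Setting ∂π_X/∂q_X = 0: 355 - 6q_X - (q_W) = 0.
Willow's profit: π_W = (433 - Q)q_W - (184q_W + 2q_W²). Setting ∂π_W/∂q_W = 0: 249 - 6q_W - (q_X) = 0.
So q_X = (355 - q_W)/6 and q_W = (249 - q_X)/6.
Substituting one into the other gives q_X = 1881/35 and q_W = 1139/35.
Price P = 433 - 604/7 = 346.7143.
Willow's profit: 346.7143·(1139/35) - 184·(1139/35) - 2(1139/35)² = 3177.1127.

3177.11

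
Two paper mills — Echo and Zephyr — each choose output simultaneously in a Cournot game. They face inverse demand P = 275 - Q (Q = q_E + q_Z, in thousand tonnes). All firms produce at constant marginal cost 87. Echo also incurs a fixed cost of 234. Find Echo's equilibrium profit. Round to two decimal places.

3693.11

A representative firm's profit is π_i = q_i(275 - Q) - 87q_i.
Setting ∂π_i/∂q_i = 0 with rivals' quantities fixed: 188 - 2q_i - q_j = 0.
By symmetry each firm produces the same amount; substituting q_j = q_i yields q_i = 188/3.
Price P = 275 - 376/3 = 449/3.
Echo's profit: (449/3 - 87)·(188/3) - 234 = 3693.1111.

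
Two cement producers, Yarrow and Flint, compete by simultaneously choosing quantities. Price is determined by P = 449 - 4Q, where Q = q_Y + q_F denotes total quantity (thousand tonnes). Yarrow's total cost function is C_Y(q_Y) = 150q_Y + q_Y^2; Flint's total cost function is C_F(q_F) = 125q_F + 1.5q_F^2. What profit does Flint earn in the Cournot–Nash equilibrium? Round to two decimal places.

Yarrow's profit: π_Y = (449 - 4Q)q_Y - (150q_Y + q_Y²). Setting ∂π_Y/∂q_Y = 0: 299 - 10q_Y - 4(q_F) = 0.
Flint's profit: π_F = (449 - 4Q)q_F - (125q_F + (3/2)q_F²). Setting ∂π_F/∂q_F = 0: 324 - 11q_F - 4(q_Y) = 0.
Best responses: q_Y = (299 - 4q_F)/10, q_F = (324 - 4q_Y)/11.
Substituting one into the other gives q_Y = 1993/94 and q_F = 1022/47.
Price P = 449 - 4·42.9468 = 277.2128.
Flint's profit: 277.2128·(1022/47) - 125·(1022/47) - (3/2)(1022/47)² = 2600.5713.

2600.57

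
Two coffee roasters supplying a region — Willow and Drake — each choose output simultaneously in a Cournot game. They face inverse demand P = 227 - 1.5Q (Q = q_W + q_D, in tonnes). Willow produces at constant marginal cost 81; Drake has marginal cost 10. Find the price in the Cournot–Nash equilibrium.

Willow's profit: π_W = (227 - 1.5Q)q_W - (81q_W). Setting ∂π_W/∂q_W = 0: 146 - 3q_W - (3/2)(q_D) = 0.
Drake's first-order condition: 217 - 3q_D - (3/2)(q_W) = 0.
Rearranging gives the reaction functions q_W = (146 - (3/2)q_D)/3 and q_D = (217 - (3/2)q_W)/3.
Solving the pair: q_W = 50/3, q_D = 64.
Total output Q = 242/3, so price P = 227 - (3/2)·(242/3) = 106.

106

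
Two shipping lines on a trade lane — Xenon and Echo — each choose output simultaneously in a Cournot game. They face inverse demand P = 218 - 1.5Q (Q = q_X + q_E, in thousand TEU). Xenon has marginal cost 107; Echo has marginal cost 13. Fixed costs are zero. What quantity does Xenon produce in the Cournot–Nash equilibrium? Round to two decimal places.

Xenon's profit: π_X = (218 - 1.5Q)q_X - (107q_X). Setting ∂π_X/∂q_X = 0: 111 - 3q_X - (3/2)(q_E) = 0.
Echo's first-order condition: 205 - 3q_E - (3/2)(q_X) = 0.
So q_X = (111 - (3/2)q_E)/3 and q_E = (205 - (3/2)q_X)/3.
Solving the pair: q_X = 34/9, q_E = 598/9.

3.78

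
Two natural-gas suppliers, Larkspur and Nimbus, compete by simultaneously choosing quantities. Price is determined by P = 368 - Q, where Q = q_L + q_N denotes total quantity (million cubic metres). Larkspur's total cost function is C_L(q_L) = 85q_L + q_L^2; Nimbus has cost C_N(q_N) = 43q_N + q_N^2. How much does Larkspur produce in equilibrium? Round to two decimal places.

Larkspur's profit: π_L = (368 - Q)q_L - (85q_L + q_L²). Setting ∂π_L/∂q_L = 0: 283 - 4q_L - (q_N) = 0.
Nimbus's first-order condition: 325 - 4q_N - (q_L) = 0.
Rearranging gives the reaction functions q_L = (283 - q_N)/4 and q_N = (325 - q_L)/4.
Solving the pair: q_L = 269/5, q_N = 339/5.

53.80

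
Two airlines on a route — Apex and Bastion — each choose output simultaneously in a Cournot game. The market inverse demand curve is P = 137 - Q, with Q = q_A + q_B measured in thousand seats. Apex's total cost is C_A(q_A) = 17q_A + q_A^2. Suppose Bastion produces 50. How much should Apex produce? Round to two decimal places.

With the rival's output fixed at 50, Apex's profit is π_A = (137 - 50 - q_A)q_A - (17q_A + q_A²) = (87 - q_A)q_A - (17q_A + q_A²).
∂π_A/∂q_A = 70 - 4q_A = 0, so q_A = 35/2.

17.50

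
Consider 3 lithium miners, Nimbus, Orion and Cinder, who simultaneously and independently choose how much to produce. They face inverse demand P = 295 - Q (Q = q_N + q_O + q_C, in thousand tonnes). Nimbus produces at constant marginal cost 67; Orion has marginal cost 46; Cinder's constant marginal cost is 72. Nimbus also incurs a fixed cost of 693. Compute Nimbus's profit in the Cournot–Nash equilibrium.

Nimbus's profit: π_N = (295 - Q)q_N - (67q_N). Setting ∂π_N/∂q_N = 0: 228 - 2q_N - (q_O + q_C) = 0.
Orion's profit: π_O = (295 - Q)q_O - (46q_O). Setting ∂π_O/∂q_O = 0: 249 - 2q_O - (q_N + q_C) = 0.
Cinder's profit: π_C = (295 - Q)q_C - (72q_C). Setting ∂π_C/∂q_C = 0: 223 - 2q_C - (q_N + q_O) = 0.
Summing all 3 equations gives 700 − 4Q = 0, hence Q = 175.
Back-substituting: q_N = (228 − 175) = 53, q_O = (249 − 175) = 74, q_C = (223 − 175) = 48.
Price P = 295 - 175 = 120.
Nimbus's profit: (120 - 67)·53 - 693 = 2116.

2116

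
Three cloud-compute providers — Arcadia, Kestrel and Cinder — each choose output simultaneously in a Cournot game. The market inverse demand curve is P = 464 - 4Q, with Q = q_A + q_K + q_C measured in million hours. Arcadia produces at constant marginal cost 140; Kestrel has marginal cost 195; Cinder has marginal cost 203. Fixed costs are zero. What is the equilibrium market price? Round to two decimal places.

250.50

Arcadia's profit: π_A = (464 - 4Q)q_A - (140q_A). Setting ∂π_A/∂q_A = 0: 324 - 8q_A - 4(q_K + q_C) = 0.
Kestrel's profit: π_K = (464 - 4Q)q_K - (195q_K). Setting ∂π_K/∂q_K = 0: 269 - 8q_K - 4(q_A + q_C) = 0.
Cinder's first-order condition: 261 - 8q_C - 4(q_A + q_K) = 0.
Summing all 3 equations gives 854 − 16Q = 0, hence Q = 427/8.
Back-substituting: q_A = (324 − 427/2)/4 = 221/8, q_K = (269 − 427/2)/4 = 111/8, q_C = (261 − 427/2)/4 = 95/8.
Total output Q = 427/8, so price P = 464 - 4·(427/8) = 501/2.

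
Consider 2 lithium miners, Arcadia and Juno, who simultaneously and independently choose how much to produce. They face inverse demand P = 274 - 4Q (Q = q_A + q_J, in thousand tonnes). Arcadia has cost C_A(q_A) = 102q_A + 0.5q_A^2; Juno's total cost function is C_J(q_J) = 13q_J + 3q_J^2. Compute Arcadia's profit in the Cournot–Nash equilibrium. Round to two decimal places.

Arcadia's profit: π_A = (274 - 4Q)q_A - (102q_A + (1/2)q_A²). Setting ∂π_A/∂q_A = 0: 172 - 9q_A - 4(q_J) = 0.
Juno's profit: π_J = (274 - 4Q)q_J - (13q_J + 3q_J²). Setting ∂π_J/∂q_J = 0: 261 - 14q_J - 4(q_A) = 0.
Best responses: q_A = (172 - 4q_J)/9, q_J = (261 - 4q_A)/14.
Substituting one into the other gives q_A = 62/5 and q_J = 151/10.
Price P = 274 - 4·(55/2) = 164.
Arcadia's profit: 164·(62/5) - 102·(62/5) - (1/2)(62/5)² = 691.9200.

691.92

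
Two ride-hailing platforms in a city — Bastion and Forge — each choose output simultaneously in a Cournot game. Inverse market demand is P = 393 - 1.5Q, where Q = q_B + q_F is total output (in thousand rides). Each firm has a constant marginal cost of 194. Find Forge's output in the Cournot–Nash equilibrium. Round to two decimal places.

44.22

A representative firm's profit is π_i = q_i(393 - 1.5Q) - 194q_i.
First-order condition (treating rivals' output as given): 199 - 3q_i - (3/2)q_j = 0.
By symmetry each firm produces the same amount; substituting q_j = q_i yields q_i = 199/(9/2) = 398/9.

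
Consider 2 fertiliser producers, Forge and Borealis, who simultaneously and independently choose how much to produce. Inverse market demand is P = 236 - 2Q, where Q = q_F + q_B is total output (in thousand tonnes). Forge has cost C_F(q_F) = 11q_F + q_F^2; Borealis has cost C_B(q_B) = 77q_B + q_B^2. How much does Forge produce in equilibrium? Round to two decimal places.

Forge's profit: π_F = (236 - 2Q)q_F - (11q_F + q_F²). Setting ∂π_F/∂q_F = 0: 225 - 6q_F - 2(q_B) = 0.
Borealis's first-order condition: 159 - 6q_B - 2(q_F) = 0.
So q_F = (225 - 2q_B)/6 and q_B = (159 - 2q_F)/6.
Solving the pair: q_F = 129/4, q_B = 63/4.

32.25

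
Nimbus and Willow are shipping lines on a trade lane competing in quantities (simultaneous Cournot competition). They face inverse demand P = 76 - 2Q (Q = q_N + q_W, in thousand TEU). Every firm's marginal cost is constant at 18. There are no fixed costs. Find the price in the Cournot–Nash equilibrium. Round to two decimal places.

A representative firm's profit is π_i = q_i(76 - 2Q) - 18q_i.
Setting ∂π_i/∂q_i = 0 with rivals' quantities fixed: 58 - 4q_i - 2q_j = 0.
With identical firms every q_j equals q_i, so q_j = q_i and 58 = 6q_i, giving q_i = 29/3.
Total output Q = 58/3, so price P = 76 - 2·(58/3) = 112/3.

37.33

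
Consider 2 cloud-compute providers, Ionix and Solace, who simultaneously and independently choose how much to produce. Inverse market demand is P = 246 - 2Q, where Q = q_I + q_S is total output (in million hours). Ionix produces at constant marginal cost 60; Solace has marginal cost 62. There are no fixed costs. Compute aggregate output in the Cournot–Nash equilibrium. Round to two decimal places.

61.67

Ionix's profit: π_I = (246 - 2Q)q_I - (60q_I). Setting ∂π_I/∂q_I = 0: 186 - 4q_I - 2(q_S) = 0.
Solace's first-order condition: 184 - 4q_S - 2(q_I) = 0.
Rearranging gives the reaction functions q_I = (186 - 2q_S)/4 and q_S = (184 - 2q_I)/4.
Substituting one into the other gives q_I = 94/3 and q_S = 91/3.
Total output Q = 94/3 + 91/3 = 185/3.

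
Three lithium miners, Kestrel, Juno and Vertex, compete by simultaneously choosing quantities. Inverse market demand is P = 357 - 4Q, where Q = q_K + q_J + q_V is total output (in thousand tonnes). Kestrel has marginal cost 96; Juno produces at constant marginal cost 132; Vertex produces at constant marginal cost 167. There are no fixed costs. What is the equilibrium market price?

Kestrel's profit: π_K = (357 - 4Q)q_K - (96q_K). Setting ∂π_K/∂q_K = 0: 261 - 8q_K - 4(q_J + q_V) = 0.
Juno's profit: π_J = (357 - 4Q)q_J - (132q_J). Setting ∂π_J/∂q_J = 0: 225 - 8q_J - 4(q_K + q_V) = 0.
Vertex's first-order condition: 190 - 8q_V - 4(q_K + q_J) = 0.
Adding the 3 first-order conditions: 676 − 16Q = 0, so Q = 169/4.
Back-substituting: q_K = (261 − 169)/4 = 23, q_J = (225 − 169)/4 = 14, q_V = (190 − 169)/4 = 21/4.
Total output Q = 169/4, so price P = 357 - 4·(169/4) = 188.

188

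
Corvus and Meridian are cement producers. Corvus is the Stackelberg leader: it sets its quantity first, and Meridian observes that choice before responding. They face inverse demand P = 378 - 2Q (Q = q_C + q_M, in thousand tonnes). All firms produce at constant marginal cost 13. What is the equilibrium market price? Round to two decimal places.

The follower Meridian best-responds to any q_C: π_M = (378 - 2Q)q_M - 13q_M.
∂π_M/∂q_M = 365 - 2q_C - 4q_M = 0 gives the reaction function q_M = (365 - 2q_C)/4.
The leader anticipates this reaction. Substituting into P = 378 - 2Q gives P = 391/2 - q_C, so π_C = (391/2 - q_C)q_C - 13q_C.
The leader's first-order condition 365/2 - 2q_C = 0 yields q_C = 365/4.
Then q_M = (365 - 2·(365/4))/4 = 365/8.
Total output Q = 1095/8, so price P = 378 - 2·(1095/8) = 417/4.

104.25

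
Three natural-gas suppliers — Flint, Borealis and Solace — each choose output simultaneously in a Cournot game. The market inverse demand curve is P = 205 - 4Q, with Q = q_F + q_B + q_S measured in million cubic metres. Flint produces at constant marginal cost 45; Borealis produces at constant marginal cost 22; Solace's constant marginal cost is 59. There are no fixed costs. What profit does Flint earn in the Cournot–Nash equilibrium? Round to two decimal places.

Flint's profit: π_F = (205 - 4Q)q_F - (45q_F). Setting ∂π_F/∂q_F = 0: 160 - 8q_F - 4(q_B + q_S) = 0.
Borealis's first-order condition: 183 - 8q_B - 4(q_F + q_S) = 0.
Solace's first-order condition: 146 - 8q_S - 4(q_F + q_B) = 0.
Adding the 3 conditions: 489 − 8Q − 8Q = 0, i.e. Q = 489/16.
Back-substituting: q_F = (160 − 489/4)/4 = 151/16, q_B = (183 − 489/4)/4 = 243/16, q_S = (146 − 489/4)/4 = 95/16.
Price P = 205 - 4·(489/16) = 331/4.
Flint's profit: (331/4 - 45)·(151/16) = 356.2656.

356.27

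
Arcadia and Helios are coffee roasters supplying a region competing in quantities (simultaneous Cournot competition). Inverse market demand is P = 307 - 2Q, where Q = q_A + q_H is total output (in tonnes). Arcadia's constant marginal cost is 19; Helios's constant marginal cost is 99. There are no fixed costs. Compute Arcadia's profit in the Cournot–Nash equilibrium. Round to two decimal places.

Arcadia's profit: π_A = (307 - 2Q)q_A - (19q_A). Setting ∂π_A/∂q_A = 0: 288 - 4q_A - 2(q_H) = 0.
Helios's profit: π_H = (307 - 2Q)q_H - (99q_H). Setting ∂π_H/∂q_H = 0: 208 - 4q_H - 2(q_A) = 0.
Best responses: q_A = (288 - 2q_H)/4, q_H = (208 - 2q_A)/4.
Substituting one into the other gives q_A = 184/3 and q_H = 64/3.
Price P = 307 - 2·(248/3) = 425/3.
Arcadia's profit: (425/3 - 19)·(184/3) = 7523.5556.

7523.56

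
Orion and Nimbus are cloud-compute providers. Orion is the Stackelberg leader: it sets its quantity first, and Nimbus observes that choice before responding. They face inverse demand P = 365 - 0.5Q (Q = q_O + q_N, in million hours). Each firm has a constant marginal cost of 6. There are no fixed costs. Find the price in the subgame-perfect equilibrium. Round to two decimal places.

95.75

Solve by backward induction. Given q_O, the follower Nimbus maximises π_N = (365 - (1/2)q_O - (1/2)q_N)q_N - 6q_N.
Setting the follower's marginal profit to zero, 359 - (1/2)q_O - q_N = 0, i.e. q_N = (359 - (1/2)q_O).
The leader anticipates this reaction. Substituting into P = 365 - 0.5Q gives P = 371/2 - (1/4)q_O, so π_O = (371/2 - (1/4)q_O)q_O - 6q_O.
The leader's first-order condition 359/2 - (1/2)q_O = 0 yields q_O = 359.
Then q_N = (359 - (1/2)·359) = 359/2.
Total output Q = 1077/2, so price P = 365 - (1/2)·(1077/2) = 383/4.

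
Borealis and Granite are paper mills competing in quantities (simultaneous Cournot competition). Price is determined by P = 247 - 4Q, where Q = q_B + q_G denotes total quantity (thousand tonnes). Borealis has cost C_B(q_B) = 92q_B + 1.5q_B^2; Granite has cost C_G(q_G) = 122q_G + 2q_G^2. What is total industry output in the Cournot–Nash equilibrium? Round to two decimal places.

18.23

Borealis's profit: π_B = (247 - 4Q)q_B - (92q_B + (3/2)q_B²). Setting ∂π_B/∂q_B = 0: 155 - 11q_B - 4(q_G) = 0.
Granite's first-order condition: 125 - 12q_G - 4(q_B) = 0.
Best responses: q_B = (155 - 4q_G)/11, q_G = (125 - 4q_B)/12.
Substituting one into the other gives q_B = 340/29 and q_G = 755/116.
Total output Q = 340/29 + 755/116 = 18.2328.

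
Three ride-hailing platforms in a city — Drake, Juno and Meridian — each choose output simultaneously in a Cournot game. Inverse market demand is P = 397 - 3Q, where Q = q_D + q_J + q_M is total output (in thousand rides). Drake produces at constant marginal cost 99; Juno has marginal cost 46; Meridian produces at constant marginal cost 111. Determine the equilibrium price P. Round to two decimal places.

163.25

Drake's profit: π_D = (397 - 3Q)q_D - (99q_D). Setting ∂π_D/∂q_D = 0: 298 - 6q_D - 3(q_J + q_M) = 0.
Juno's first-order condition: 351 - 6q_J - 3(q_D + q_M) = 0.
Meridian's profit: π_M = (397 - 3Q)q_M - (111q_M). Setting ∂π_M/∂q_M = 0: 286 - 6q_M - 3(q_D + q_J) = 0.
Summing all 3 equations gives 935 − 12Q = 0, hence Q = 935/12.
Back-substituting: q_D = (298 − 935/4)/3 = 257/12, q_J = (351 − 935/4)/3 = 469/12, q_M = (286 − 935/4)/3 = 209/12.
Total output Q = 935/12, so price P = 397 - 3·(935/12) = 653/4.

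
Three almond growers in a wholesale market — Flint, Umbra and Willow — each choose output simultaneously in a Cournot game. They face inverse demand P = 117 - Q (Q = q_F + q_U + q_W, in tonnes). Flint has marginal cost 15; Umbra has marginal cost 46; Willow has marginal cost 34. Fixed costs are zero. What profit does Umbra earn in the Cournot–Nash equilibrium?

Flint's profit: π_F = (117 - Q)q_F - (15q_F). Setting ∂π_F/∂q_F = 0: 102 - 2q_F - (q_U + q_W) = 0.
Umbra's profit: π_U = (117 - Q)q_U - (46q_U). Setting ∂π_U/∂q_U = 0: 71 - 2q_U - (q_F + q_W) = 0.
Willow's profit: π_W = (117 - Q)q_W - (34q_W). Setting ∂π_W/∂q_W = 0: 83 - 2q_W - (q_F + q_U) = 0.
Adding the 3 conditions: 256 − 2Q − 2Q = 0, i.e. Q = 64.
Back-substituting: q_F = (102 − 64) = 38, q_U = (71 − 64) = 7, q_W = (83 − 64) = 19.
Price P = 117 - 64 = 53.
Umbra's profit: (53 - 46)·7 = 49.

49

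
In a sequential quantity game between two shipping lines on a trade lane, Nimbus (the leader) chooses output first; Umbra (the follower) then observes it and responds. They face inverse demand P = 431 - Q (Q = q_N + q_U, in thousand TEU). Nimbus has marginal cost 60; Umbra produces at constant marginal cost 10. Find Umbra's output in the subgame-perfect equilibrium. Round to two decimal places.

130.25

Solve by backward induction. Given q_N, the follower Umbra maximises π_U = (431 - q_N - q_U)q_U - 10q_U.
Setting the follower's marginal profit to zero, 421 - q_N - 2q_U = 0, i.e. q_U = (421 - q_N)/2.
Nimbus substitutes q_U(q_N) into its own profit: π_N = q_N(431 - q_N - (421 - q_N)/2) - 60q_N = (441/2 - (1/2)q_N)q_N - 60q_N.
Maximising: ∂π_N/∂q_N = 321/2 - q_N = 0, giving q_N = 321/2.
Then q_U = (421 - 321/2)/2 = 521/4.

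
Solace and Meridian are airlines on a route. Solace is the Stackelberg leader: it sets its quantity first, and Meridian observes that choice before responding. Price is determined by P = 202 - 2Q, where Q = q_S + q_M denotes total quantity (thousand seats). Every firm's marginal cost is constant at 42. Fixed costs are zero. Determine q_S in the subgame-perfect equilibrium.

40

The follower Meridian best-responds to any q_S: π_M = (202 - 2Q)q_M - 42q_M.
Setting the follower's marginal profit to zero, 160 - 2q_S - 4q_M = 0, i.e. q_M = (160 - 2q_S)/4.
Solace substitutes q_M(q_S) into its own profit: π_S = q_S(202 - 2q_S - (160 - 2q_S)/2) - 42q_S = (122 - q_S)q_S - 42q_S.
Maximising: ∂π_S/∂q_S = 80 - 2q_S = 0, giving q_S = 40.
Then q_M = (160 - 2·40)/4 = 20.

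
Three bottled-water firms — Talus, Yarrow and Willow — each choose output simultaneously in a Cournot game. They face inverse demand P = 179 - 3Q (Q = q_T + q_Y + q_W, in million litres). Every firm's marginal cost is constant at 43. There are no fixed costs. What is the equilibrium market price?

77

A representative firm's profit is π_i = q_i(179 - 3Q) - 43q_i.
First-order condition (treating rivals' output as given): 136 - 6q_i - 3·Σ_{j≠i} q_j = 0.
With identical firms every q_j equals q_i, so Σ_{j≠i} q_j = 2q_i and 136 = 12q_i, giving q_i = 34/3.
Total output Q = 34, so price P = 179 - 3·34 = 77.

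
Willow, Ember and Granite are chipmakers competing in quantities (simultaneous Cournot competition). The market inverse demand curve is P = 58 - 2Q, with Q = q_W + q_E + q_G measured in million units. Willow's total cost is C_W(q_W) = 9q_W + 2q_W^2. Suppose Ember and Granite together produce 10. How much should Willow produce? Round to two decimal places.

With rivals' combined output fixed at 10, Willow's profit is π_W = (58 - 2·10 - 2q_W)q_W - (9q_W + 2q_W²) = (38 - 2q_W)q_W - (9q_W + 2q_W²).
∂π_W/∂q_W = 29 - 8q_W = 0, so q_W = 29/8.

3.63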